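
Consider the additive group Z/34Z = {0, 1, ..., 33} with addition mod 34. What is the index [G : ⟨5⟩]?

1

|⟨5⟩| = 34 and |G| = 34.
By Lagrange, [G : H] = |G|/|H| = 34/34 = 1.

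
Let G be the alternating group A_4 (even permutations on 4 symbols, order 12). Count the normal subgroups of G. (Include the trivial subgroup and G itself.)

G has 10 subgroups. Checking conjugation-invariance by order — order 1: 1/1 normal; order 2: 0/3 normal; order 3: 0/4 normal; order 4: 1/1 normal; order 12: 1/1 normal.
Total normal subgroups: 3.

3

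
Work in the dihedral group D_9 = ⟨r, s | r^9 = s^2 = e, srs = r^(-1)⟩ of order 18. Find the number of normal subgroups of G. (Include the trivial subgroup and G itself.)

G has 16 subgroups. Checking conjugation-invariance by order — order 1: 1/1 normal; order 2: 0/9 normal; order 3: 1/1 normal; order 6: 0/3 normal; order 9: 1/1 normal; order 18: 1/1 normal.
Total normal subgroups: 4.

4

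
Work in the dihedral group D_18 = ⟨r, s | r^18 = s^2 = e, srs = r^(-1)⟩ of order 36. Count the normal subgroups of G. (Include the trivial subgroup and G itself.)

9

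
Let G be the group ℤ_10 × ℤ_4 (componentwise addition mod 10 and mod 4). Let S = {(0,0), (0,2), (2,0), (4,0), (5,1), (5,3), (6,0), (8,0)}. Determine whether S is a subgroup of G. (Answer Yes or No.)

Closure fails: (4,0) + (5,1) = (9,1) ∉ S. So S is not a subgroup.

No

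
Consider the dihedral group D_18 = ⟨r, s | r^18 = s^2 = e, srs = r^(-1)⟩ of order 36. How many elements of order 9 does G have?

6

The elements of order 9 are: r^2, r^4, r^8, r^10, r^14, r^16.
That's 6.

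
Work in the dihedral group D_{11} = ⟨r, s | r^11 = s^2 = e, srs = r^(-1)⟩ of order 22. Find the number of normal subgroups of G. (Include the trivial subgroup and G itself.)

3

G has 14 subgroups. Checking conjugation-invariance by order — order 1: 1/1 normal; order 2: 0/11 normal; order 11: 1/1 normal; order 22: 1/1 normal.
Total normal subgroups: 3.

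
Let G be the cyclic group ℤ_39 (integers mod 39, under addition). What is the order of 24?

13

In ℤ_39, the order of an element a is n/gcd(a, n).
gcd(24, 39) = 3, so |⟨24⟩| = 39/3 = 13.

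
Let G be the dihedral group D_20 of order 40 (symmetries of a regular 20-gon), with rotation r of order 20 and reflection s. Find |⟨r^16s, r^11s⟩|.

|⟨r^16s⟩| = 2 and |⟨r^11s⟩| = 2, so |H| is a multiple of lcm(2, 2) = 2 and divides |G| = 40.
Closing under the operation: H = {e, r^5, r^10, r^15, rs, r^6s, r^11s, r^16s}, so |H| = 8.

8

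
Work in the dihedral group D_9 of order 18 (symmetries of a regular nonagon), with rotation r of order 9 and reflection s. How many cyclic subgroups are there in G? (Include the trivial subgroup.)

Each element a generates a cyclic subgroup ⟨a⟩; distinct elements may generate the same one (a cyclic group of order d has φ(d) generators).
Cyclic subgroups by order — order 1: 1; order 2: 9; order 3: 1; order 9: 1.
Total: 12.

12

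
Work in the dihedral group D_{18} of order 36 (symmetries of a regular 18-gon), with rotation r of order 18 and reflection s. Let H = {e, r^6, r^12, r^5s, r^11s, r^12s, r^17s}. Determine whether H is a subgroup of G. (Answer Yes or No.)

|H| = 7 does not divide |G| = 36, so by Lagrange H is not a subgroup.

No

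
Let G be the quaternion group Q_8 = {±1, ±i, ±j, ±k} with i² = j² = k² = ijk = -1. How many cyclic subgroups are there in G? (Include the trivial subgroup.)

5

Each element a generates a cyclic subgroup ⟨a⟩; distinct elements may generate the same one (a cyclic group of order d has φ(d) generators).
Cyclic subgroups by order — order 1: 1; order 2: 1; order 4: 3.
Total: 5.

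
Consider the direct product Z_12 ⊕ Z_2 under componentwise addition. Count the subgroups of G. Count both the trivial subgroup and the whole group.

|G| = 24, so by Lagrange every subgroup order divides 24. Divisors: 1, 2, 3, 4, 6, 8, 12, 24.
Subgroups by order — order 1: 1; order 2: 3; order 3: 1; order 4: 3; order 6: 3; order 8: 1; order 12: 3; order 24: 1.
Total: 1 + 3 + 1 + 3 + 3 + 1 + 3 + 1 = 16.

16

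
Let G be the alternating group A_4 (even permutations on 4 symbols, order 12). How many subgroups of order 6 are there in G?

0

|G| = 12 and 6 | 12, so subgroups of order 6 are possible by Lagrange.
Checking all subgroups of G, none has order 6.
So G has 0 subgroups of order 6.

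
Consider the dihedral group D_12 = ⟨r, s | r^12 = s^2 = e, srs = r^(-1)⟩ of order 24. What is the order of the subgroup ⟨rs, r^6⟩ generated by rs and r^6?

4

|⟨rs⟩| = 2 and |⟨r^6⟩| = 2, so |H| is a multiple of lcm(2, 2) = 2 and divides |G| = 24.
Closing under the operation: H = {e, r^6, rs, r^7s}, so |H| = 4.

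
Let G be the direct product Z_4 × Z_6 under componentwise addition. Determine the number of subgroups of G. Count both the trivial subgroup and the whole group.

16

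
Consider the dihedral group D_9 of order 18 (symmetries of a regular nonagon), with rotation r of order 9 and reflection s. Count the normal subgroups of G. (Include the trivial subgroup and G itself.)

4

G has 16 subgroups. Checking conjugation-invariance by order — order 1: 1/1 normal; order 2: 0/9 normal; order 3: 1/1 normal; order 6: 0/3 normal; order 9: 1/1 normal; order 18: 1/1 normal.
Total normal subgroups: 4.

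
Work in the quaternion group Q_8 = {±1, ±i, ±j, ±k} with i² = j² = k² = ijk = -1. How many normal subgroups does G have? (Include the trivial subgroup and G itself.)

G has 6 subgroups. Checking conjugation-invariance by order — order 1: 1/1 normal; order 2: 1/1 normal; order 4: 3/3 normal; order 8: 1/1 normal.
Total normal subgroups: 6.

6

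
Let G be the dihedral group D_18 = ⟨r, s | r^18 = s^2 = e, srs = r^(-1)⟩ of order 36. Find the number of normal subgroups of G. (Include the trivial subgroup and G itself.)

G has 45 subgroups. Checking conjugation-invariance by order — order 1: 1/1 normal; order 2: 1/19 normal; order 3: 1/1 normal; order 4: 0/9 normal; order 6: 1/7 normal; order 9: 1/1 normal; order 12: 0/3 normal; order 18: 3/3 normal; order 36: 1/1 normal.
Total normal subgroups: 9.

9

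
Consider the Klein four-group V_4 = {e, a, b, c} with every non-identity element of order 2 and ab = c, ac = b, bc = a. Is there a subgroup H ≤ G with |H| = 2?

2 | 4. A subgroup of order 2 is {e, a}.

Yes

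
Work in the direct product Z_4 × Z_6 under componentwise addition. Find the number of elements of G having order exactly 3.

2

An element (a,b) has order lcm(ord(a), ord(b)); count pairs with lcm equal to 3.
Enumerating gives 2 such elements.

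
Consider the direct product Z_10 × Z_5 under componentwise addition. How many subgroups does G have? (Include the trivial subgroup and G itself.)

16

|G| = 50, so by Lagrange every subgroup order divides 50. Divisors: 1, 2, 5, 10, 25, 50.
Subgroups by order — order 1: 1; order 2: 1; order 5: 6; order 10: 6; order 25: 1; order 50: 1.
Total: 1 + 1 + 6 + 6 + 1 + 1 = 16.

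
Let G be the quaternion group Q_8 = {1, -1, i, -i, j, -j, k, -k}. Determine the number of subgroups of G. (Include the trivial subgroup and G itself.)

6

|G| = 8, so by Lagrange every subgroup order divides 8. Divisors: 1, 2, 4, 8.
Subgroups by order — order 1: 1; order 2: 1; order 4: 3; order 8: 1.
Total: 1 + 1 + 3 + 1 = 6.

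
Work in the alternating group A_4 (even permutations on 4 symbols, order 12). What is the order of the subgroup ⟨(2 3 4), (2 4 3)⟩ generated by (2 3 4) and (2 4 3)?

3

|⟨(2 3 4)⟩| = 3 and |⟨(2 4 3)⟩| = 3, so |H| is a multiple of lcm(3, 3) = 3 and divides |G| = 12.
Closing under the operation: H = {e, (2 3 4), (2 4 3)}, so |H| = 3.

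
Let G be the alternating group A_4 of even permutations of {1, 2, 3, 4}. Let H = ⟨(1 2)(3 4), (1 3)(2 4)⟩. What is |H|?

4

|⟨(1 2)(3 4)⟩| = 2 and |⟨(1 3)(2 4)⟩| = 2, so |H| is a multiple of lcm(2, 2) = 2 and divides |G| = 12.
Closing under the operation: H = {e, (1 2)(3 4), (1 3)(2 4), (1 4)(2 3)}, so |H| = 4.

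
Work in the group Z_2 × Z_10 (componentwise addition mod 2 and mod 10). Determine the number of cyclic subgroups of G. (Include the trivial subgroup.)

8

Group the elements of G by the cyclic subgroup they generate; each cyclic subgroup of order d accounts for φ(d) elements.
Cyclic subgroups by order — order 1: 1; order 2: 3; order 5: 1; order 10: 3.
Total: 8.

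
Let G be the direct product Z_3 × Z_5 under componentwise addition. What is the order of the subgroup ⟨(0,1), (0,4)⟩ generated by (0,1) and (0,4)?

5

|⟨(0,1)⟩| = 5 and |⟨(0,4)⟩| = 5, so |H| is a multiple of lcm(5, 5) = 5 and divides |G| = 15.
Closing under the operation: H = {(0,0), (0,1), (0,2), (0,3), (0,4)}, so |H| = 5.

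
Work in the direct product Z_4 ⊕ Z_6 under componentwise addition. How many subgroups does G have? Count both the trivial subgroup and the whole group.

|G| = 24, so by Lagrange every subgroup order divides 24. Divisors: 1, 2, 3, 4, 6, 8, 12, 24.
Subgroups by order — order 1: 1; order 2: 3; order 3: 1; order 4: 3; order 6: 3; order 8: 1; order 12: 3; order 24: 1.
Total: 1 + 3 + 1 + 3 + 3 + 1 + 3 + 1 = 16.

16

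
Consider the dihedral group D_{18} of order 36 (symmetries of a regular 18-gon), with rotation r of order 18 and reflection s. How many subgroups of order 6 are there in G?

|G| = 36 and 6 | 36, so subgroups of order 6 are possible by Lagrange.
The subgroups of order 6 are: {e, r^6, r^12, r^4s, r^10s, r^16s}; {e, r^6, r^12, r^5s, r^11s, r^17s}; {e, r^6, r^12, s, r^6s, r^12s}; {e, r^6, r^12, rs, r^7s, r^13s}; … (7 in all).
So G has 7 subgroups of order 6.

7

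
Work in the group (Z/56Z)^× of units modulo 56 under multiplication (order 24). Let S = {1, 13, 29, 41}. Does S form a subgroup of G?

Yes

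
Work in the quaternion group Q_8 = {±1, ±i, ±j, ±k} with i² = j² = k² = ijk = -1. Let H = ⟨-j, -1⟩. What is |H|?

4

|⟨-j⟩| = 4 and |⟨-1⟩| = 2, so |H| is a multiple of lcm(4, 2) = 4 and divides |G| = 8.
Closing under the operation: H = {1, -1, j, -j}, so |H| = 4.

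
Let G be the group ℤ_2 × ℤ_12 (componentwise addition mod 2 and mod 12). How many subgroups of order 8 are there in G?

1

|G| = 24 and 8 | 24, so subgroups of order 8 are possible by Lagrange.
The subgroups of order 8 are: {(0,0), (0,3), (0,6), (0,9), (1,0), (1,3), (1,6), (1,9)}.
So G has 1 subgroup of order 8.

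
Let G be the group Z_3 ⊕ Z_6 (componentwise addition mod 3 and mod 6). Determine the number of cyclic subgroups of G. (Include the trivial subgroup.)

10

Group the elements of G by the cyclic subgroup they generate; each cyclic subgroup of order d accounts for φ(d) elements.
Cyclic subgroups by order — order 1: 1; order 2: 1; order 3: 4; order 6: 4.
Total: 10.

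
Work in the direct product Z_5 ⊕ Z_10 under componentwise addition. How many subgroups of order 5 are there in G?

6

|G| = 50 and 5 | 50, so subgroups of order 5 are possible by Lagrange.
The subgroups of order 5 are: {(0,0), (0,2), (0,4), (0,6), (0,8)}; {(0,0), (1,0), (2,0), (3,0), (4,0)}; {(0,0), (1,2), (2,4), (3,6), (4,8)}; {(0,0), (1,4), (2,8), (3,2), (4,6)}; … (6 in all).
So G has 6 subgroups of order 5.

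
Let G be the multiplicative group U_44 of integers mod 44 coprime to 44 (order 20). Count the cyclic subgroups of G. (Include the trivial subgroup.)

8

A cyclic subgroup of order d is generated by each of its φ(d) elements of order d, so the cyclic subgroups of order d number (#elements of order d)/φ(d).
Cyclic subgroups by order — order 1: 1; order 2: 3; order 5: 1; order 10: 3.
Total: 8.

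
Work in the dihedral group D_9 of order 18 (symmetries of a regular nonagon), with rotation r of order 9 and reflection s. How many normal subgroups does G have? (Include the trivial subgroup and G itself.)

4

G has 16 subgroups. Checking conjugation-invariance by order — order 1: 1/1 normal; order 2: 0/9 normal; order 3: 1/1 normal; order 6: 0/3 normal; order 9: 1/1 normal; order 18: 1/1 normal.
Total normal subgroups: 4.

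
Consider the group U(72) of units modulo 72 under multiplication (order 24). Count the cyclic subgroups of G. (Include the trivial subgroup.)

Each element a generates a cyclic subgroup ⟨a⟩; distinct elements may generate the same one (a cyclic group of order d has φ(d) generators).
Cyclic subgroups by order — order 1: 1; order 2: 7; order 3: 1; order 6: 7.
Total: 16.

16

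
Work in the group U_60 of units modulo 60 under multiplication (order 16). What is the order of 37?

4

Compute successive powers of 37 mod 60: 37, 49, 13, 1; 37^4 ≡ 1 (mod 60).
So |⟨37⟩| = 4.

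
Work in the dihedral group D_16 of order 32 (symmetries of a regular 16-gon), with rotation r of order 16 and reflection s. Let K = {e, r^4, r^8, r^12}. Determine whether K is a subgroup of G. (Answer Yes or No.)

|K| = 4 divides |G| = 32, consistent with Lagrange.
K contains the identity, every element's inverse is in K, and K is closed under ·: it is a subgroup.
In fact K = ⟨r^12⟩.

Yes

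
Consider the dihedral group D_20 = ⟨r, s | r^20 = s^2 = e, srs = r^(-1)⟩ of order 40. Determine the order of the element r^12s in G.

2

Computing powers of r^12s: the smallest k with (r^12s)^k = e is k = 2.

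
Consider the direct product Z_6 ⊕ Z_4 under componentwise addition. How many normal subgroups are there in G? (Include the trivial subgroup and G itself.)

16

G is abelian, so every subgroup is normal.
G has 16 subgroups in total, hence 16 normal subgroups.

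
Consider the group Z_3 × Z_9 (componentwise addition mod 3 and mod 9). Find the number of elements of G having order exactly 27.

An element (a,b) has order lcm(ord(a), ord(b)); count pairs with lcm equal to 27.
Enumerating gives 0 such elements.

0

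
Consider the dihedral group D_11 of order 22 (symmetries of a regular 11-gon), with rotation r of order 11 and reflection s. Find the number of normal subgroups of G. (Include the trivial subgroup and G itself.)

G has 14 subgroups. Checking conjugation-invariance by order — order 1: 1/1 normal; order 2: 0/11 normal; order 11: 1/1 normal; order 22: 1/1 normal.
Total normal subgroups: 3.

3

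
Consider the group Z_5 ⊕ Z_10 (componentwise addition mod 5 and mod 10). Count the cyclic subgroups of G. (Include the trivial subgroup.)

A cyclic subgroup of order d is generated by each of its φ(d) elements of order d, so the cyclic subgroups of order d number (#elements of order d)/φ(d).
Cyclic subgroups by order — order 1: 1; order 2: 1; order 5: 6; order 10: 6.
Total: 14.

14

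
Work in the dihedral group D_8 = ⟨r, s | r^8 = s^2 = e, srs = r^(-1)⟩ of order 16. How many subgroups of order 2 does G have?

9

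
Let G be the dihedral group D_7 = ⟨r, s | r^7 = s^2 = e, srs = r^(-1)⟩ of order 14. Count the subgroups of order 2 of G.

|G| = 14 and 2 | 14, so subgroups of order 2 are possible by Lagrange.
The subgroups of order 2 are: {e, r^2s}; {e, r^3s}; {e, r^4s}; {e, r^5s}; … (7 in all).
So G has 7 subgroups of order 2.

7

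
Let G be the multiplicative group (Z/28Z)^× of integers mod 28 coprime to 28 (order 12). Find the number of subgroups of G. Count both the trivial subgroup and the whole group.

10

|G| = 12, so by Lagrange every subgroup order divides 12. Divisors: 1, 2, 3, 4, 6, 12.
Subgroups by order — order 1: 1; order 2: 3; order 3: 1; order 4: 1; order 6: 3; order 12: 1.
Total: 1 + 3 + 1 + 1 + 3 + 1 = 10.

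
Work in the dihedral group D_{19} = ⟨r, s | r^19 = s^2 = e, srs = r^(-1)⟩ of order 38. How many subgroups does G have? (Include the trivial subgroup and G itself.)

|G| = 38, so by Lagrange every subgroup order divides 38. Divisors: 1, 2, 19, 38.
Subgroups by order — order 1: 1; order 2: 19; order 19: 1; order 38: 1.
Total: 1 + 19 + 1 + 1 = 22.

22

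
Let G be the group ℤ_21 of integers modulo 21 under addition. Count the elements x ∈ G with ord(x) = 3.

2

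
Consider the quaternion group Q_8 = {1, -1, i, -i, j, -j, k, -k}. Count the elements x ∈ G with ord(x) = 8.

No element of G has order 8 (even though 8 | 8).

0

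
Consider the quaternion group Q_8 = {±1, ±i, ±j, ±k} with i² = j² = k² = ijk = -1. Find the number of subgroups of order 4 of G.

|G| = 8 and 4 | 8, so subgroups of order 4 are possible by Lagrange.
The subgroups of order 4 are: {1, -1, i, -i}; {1, -1, j, -j}; {1, -1, k, -k}.
So G has 3 subgroups of order 4.

3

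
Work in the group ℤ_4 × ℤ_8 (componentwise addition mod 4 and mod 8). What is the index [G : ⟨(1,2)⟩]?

|⟨(1,2)⟩| = 4 and |G| = 32.
By Lagrange, [G : H] = |G|/|H| = 32/4 = 8.

8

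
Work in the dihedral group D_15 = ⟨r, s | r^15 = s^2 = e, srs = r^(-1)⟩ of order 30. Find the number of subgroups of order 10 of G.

3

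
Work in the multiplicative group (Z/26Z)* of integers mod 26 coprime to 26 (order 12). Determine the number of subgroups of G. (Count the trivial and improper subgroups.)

6

|G| = 12, so by Lagrange every subgroup order divides 12. Divisors: 1, 2, 3, 4, 6, 12.
Subgroups by order — order 1: 1; order 2: 1; order 3: 1; order 4: 1; order 6: 1; order 12: 1.
Total: 1 + 1 + 1 + 1 + 1 + 1 = 6.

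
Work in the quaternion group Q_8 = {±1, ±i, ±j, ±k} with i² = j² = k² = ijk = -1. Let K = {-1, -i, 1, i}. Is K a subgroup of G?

|K| = 4 divides |G| = 8, consistent with Lagrange.
K contains the identity, every element's inverse is in K, and K is closed under ·: it is a subgroup.
In fact K = ⟨-i⟩.

Yes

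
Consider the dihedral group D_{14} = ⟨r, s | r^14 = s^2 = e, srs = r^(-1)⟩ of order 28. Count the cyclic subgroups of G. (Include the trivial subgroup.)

18

Each element a generates a cyclic subgroup ⟨a⟩; distinct elements may generate the same one (a cyclic group of order d has φ(d) generators).
Cyclic subgroups by order — order 1: 1; order 2: 15; order 7: 1; order 14: 1.
Total: 18.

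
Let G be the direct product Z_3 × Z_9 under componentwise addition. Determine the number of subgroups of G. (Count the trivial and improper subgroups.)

|G| = 27, so by Lagrange every subgroup order divides 27. Divisors: 1, 3, 9, 27.
Subgroups by order — order 1: 1; order 3: 4; order 9: 4; order 27: 1.
Total: 1 + 4 + 4 + 1 = 10.

10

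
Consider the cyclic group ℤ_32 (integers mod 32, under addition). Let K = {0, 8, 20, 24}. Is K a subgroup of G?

No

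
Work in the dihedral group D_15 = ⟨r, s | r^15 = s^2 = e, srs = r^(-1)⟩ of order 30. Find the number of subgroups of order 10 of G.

3

|G| = 30 and 10 | 30, so subgroups of order 10 are possible by Lagrange.
The subgroups of order 10 are: {e, r^3, r^6, r^9, r^12, rs, r^4s, r^7s, r^10s, r^13s}; {e, r^3, r^6, r^9, r^12, r^2s, r^5s, r^8s, r^11s, r^14s}; {e, r^3, r^6, r^9, r^12, s, r^3s, r^6s, r^9s, r^12s}.
So G has 3 subgroups of order 10.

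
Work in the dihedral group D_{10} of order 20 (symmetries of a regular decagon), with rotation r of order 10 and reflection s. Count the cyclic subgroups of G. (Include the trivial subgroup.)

A cyclic subgroup of order d is generated by each of its φ(d) elements of order d, so the cyclic subgroups of order d number (#elements of order d)/φ(d).
Cyclic subgroups by order — order 1: 1; order 2: 11; order 5: 1; order 10: 1.
Total: 14.

14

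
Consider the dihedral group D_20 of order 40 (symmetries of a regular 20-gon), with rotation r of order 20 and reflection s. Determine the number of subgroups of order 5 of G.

1

|G| = 40 and 5 | 40, so subgroups of order 5 are possible by Lagrange.
The subgroups of order 5 are: {e, r^4, r^8, r^12, r^16}.
So G has 1 subgroup of order 5.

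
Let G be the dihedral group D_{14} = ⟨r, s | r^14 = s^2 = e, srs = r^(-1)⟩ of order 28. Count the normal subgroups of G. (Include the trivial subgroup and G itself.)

G has 28 subgroups. Checking conjugation-invariance by order — order 1: 1/1 normal; order 2: 1/15 normal; order 4: 0/7 normal; order 7: 1/1 normal; order 14: 3/3 normal; order 28: 1/1 normal.
Total normal subgroups: 7.

7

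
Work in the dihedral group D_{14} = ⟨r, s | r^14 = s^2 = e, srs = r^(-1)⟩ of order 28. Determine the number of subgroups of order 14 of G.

|G| = 28 and 14 | 28, so subgroups of order 14 are possible by Lagrange.
The subgroups of order 14 are: {e, r, r^2, r^3, r^4, r^5, r^6, r^7, r^8, r^9, r^10, r^11, r^12, r^13}; {e, r^2, r^4, r^6, r^8, r^10, r^12, s, r^2s, r^4s, r^6s, r^8s, r^10s, r^12s}; {e, r^2, r^4, r^6, r^8, r^10, r^12, rs, r^3s, r^5s, r^7s, r^9s, r^11s, r^13s}.
So G has 3 subgroups of order 14.

3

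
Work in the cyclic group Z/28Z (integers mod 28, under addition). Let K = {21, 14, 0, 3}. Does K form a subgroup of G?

3 ∈ K but its inverse 25 ∉ K, so K is not a subgroup.

No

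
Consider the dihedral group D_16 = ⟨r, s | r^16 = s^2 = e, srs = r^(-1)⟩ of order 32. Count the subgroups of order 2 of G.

17

|G| = 32 and 2 | 32, so subgroups of order 2 are possible by Lagrange.
The subgroups of order 2 are: {e, r^10s}; {e, r^11s}; {e, r^12s}; {e, r^13s}; … (17 in all).
So G has 17 subgroups of order 2.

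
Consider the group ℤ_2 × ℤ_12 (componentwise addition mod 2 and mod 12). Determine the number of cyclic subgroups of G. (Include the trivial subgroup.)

Group the elements of G by the cyclic subgroup they generate; each cyclic subgroup of order d accounts for φ(d) elements.
Cyclic subgroups by order — order 1: 1; order 2: 3; order 3: 1; order 4: 2; order 6: 3; order 12: 2.
Total: 12.

12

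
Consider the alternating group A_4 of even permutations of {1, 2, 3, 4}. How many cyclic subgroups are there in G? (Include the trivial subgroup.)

8

A cyclic subgroup of order d is generated by each of its φ(d) elements of order d, so the cyclic subgroups of order d number (#elements of order d)/φ(d).
Cyclic subgroups by order — order 1: 1; order 2: 3; order 3: 4.
Total: 8.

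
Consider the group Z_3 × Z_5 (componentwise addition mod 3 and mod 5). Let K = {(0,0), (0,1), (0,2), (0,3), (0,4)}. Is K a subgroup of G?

Yes

|K| = 5 divides |G| = 15, consistent with Lagrange.
K contains the identity, every element's inverse is in K, and K is closed under +: it is a subgroup.
In fact K = ⟨(0,1)⟩.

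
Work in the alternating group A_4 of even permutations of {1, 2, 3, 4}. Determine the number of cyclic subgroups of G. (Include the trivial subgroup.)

Group the elements of G by the cyclic subgroup they generate; each cyclic subgroup of order d accounts for φ(d) elements.
Cyclic subgroups by order — order 1: 1; order 2: 3; order 3: 4.
Total: 8.

8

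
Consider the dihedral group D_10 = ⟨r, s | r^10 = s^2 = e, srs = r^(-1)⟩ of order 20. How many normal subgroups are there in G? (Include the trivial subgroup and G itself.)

7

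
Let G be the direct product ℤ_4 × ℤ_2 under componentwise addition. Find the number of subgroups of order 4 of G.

|G| = 8 and 4 | 8, so subgroups of order 4 are possible by Lagrange.
The subgroups of order 4 are: {(0,0), (0,1), (2,0), (2,1)}; {(0,0), (1,0), (2,0), (3,0)}; {(0,0), (1,1), (2,0), (3,1)}.
So G has 3 subgroups of order 4.

3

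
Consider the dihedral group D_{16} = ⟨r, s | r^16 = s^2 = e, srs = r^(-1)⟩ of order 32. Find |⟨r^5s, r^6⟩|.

16

|⟨r^5s⟩| = 2 and |⟨r^6⟩| = 8, so |H| is a multiple of lcm(2, 8) = 8 and divides |G| = 32.
Closing under the operation: H = {e, r^2, r^4, r^6, r^8, r^10, r^12, r^14, rs, r^3s, r^5s, r^7s, r^9s, r^11s, r^13s, r^15s}, so |H| = 16.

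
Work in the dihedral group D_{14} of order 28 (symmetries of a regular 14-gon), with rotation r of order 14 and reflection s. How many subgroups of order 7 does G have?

1

|G| = 28 and 7 | 28, so subgroups of order 7 are possible by Lagrange.
The subgroups of order 7 are: {e, r^2, r^4, r^6, r^8, r^10, r^12}.
So G has 1 subgroup of order 7.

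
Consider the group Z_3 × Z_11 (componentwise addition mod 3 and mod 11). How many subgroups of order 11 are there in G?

|G| = 33 and 11 | 33, so subgroups of order 11 are possible by Lagrange.
The subgroups of order 11 are: {(0,0), (0,1), (0,2), (0,3), (0,4), (0,5), (0,6), (0,7), (0,8), (0,9), (0,10)}.
So G has 1 subgroup of order 11.

1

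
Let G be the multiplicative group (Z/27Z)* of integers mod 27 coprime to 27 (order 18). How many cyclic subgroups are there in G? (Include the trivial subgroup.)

Group the elements of G by the cyclic subgroup they generate; each cyclic subgroup of order d accounts for φ(d) elements.
Cyclic subgroups by order — order 1: 1; order 2: 1; order 3: 1; order 6: 1; order 9: 1; order 18: 1.
Total: 6.

6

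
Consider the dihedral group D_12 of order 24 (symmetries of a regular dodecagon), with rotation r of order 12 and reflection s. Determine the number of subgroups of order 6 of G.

|G| = 24 and 6 | 24, so subgroups of order 6 are possible by Lagrange.
The subgroups of order 6 are: {e, r^2, r^4, r^6, r^8, r^10}; {e, r^4, r^8, r^2s, r^6s, r^10s}; {e, r^4, r^8, r^3s, r^7s, r^11s}; {e, r^4, r^8, s, r^4s, r^8s}; … (5 in all).
So G has 5 subgroups of order 6.

5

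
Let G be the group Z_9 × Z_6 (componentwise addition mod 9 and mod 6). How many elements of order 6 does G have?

An element (a,b) has order lcm(ord(a), ord(b)); count pairs with lcm equal to 6.
Enumerating gives 8 such elements.

8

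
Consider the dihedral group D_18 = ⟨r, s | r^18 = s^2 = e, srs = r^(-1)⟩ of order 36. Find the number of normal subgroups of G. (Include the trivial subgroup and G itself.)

G has 45 subgroups. Checking conjugation-invariance by order — order 1: 1/1 normal; order 2: 1/19 normal; order 3: 1/1 normal; order 4: 0/9 normal; order 6: 1/7 normal; order 9: 1/1 normal; order 12: 0/3 normal; order 18: 3/3 normal; order 36: 1/1 normal.
Total normal subgroups: 9.

9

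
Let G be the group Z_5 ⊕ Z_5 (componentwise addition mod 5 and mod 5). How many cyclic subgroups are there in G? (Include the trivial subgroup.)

A cyclic subgroup of order d is generated by each of its φ(d) elements of order d, so the cyclic subgroups of order d number (#elements of order d)/φ(d).
Cyclic subgroups by order — order 1: 1; order 5: 6.
Total: 7.

7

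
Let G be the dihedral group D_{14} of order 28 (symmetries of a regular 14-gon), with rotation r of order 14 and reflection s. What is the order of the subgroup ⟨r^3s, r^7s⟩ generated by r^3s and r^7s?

|⟨r^3s⟩| = 2 and |⟨r^7s⟩| = 2, so |H| is a multiple of lcm(2, 2) = 2 and divides |G| = 28.
Closing under the operation: H = {e, r^2, r^4, r^6, r^8, r^10, r^12, rs, r^3s, r^5s, r^7s, r^9s, r^11s, r^13s}, so |H| = 14.

14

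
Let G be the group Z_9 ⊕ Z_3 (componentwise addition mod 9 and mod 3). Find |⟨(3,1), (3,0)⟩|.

|⟨(3,1)⟩| = 3 and |⟨(3,0)⟩| = 3, so |H| is a multiple of lcm(3, 3) = 3 and divides |G| = 27.
Closing under the operation: H = {(0,0), (0,1), (0,2), (3,0), (3,1), (3,2), (6,0), (6,1), (6,2)}, so |H| = 9.

9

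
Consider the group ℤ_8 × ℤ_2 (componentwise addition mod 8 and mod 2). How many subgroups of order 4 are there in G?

3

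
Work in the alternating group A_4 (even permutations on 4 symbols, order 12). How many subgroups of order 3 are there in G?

4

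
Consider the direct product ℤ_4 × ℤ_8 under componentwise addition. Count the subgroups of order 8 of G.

|G| = 32 and 8 | 32, so subgroups of order 8 are possible by Lagrange.
The subgroups of order 8 are: {(0,0), (0,1), (0,2), (0,3), (0,4), (0,5), (0,6), (0,7)}; {(0,0), (0,2), (0,4), (0,6), (2,0), (2,2), (2,4), (2,6)}; {(0,0), (0,2), (0,4), (0,6), (2,1), (2,3), (2,5), (2,7)}; {(0,0), (0,4), (1,0), (1,4), (2,0), (2,4), (3,0), (3,4)}; … (7 in all).
So G has 7 subgroups of order 8.

7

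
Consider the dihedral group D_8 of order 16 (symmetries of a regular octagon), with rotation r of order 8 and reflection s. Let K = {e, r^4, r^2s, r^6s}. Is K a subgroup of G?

|K| = 4 divides |G| = 16, consistent with Lagrange.
K contains the identity, every element's inverse is in K, and K is closed under ·: it is a subgroup.

Yes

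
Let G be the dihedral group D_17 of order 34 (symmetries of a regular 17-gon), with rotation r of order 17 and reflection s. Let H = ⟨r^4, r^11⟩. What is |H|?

|⟨r^4⟩| = 17 and |⟨r^11⟩| = 17, so |H| is a multiple of lcm(17, 17) = 17 and divides |G| = 34.
Closing under the operation: H = {e, r, r^2, r^3, r^4, r^5, r^6, r^7, r^8, r^9, r^10, r^11, r^12, r^13, r^14, r^15, r^16}, so |H| = 17.

17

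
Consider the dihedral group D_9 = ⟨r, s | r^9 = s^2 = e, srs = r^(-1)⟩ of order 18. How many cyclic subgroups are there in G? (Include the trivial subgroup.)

12

Group the elements of G by the cyclic subgroup they generate; each cyclic subgroup of order d accounts for φ(d) elements.
Cyclic subgroups by order — order 1: 1; order 2: 9; order 3: 1; order 9: 1.
Total: 12.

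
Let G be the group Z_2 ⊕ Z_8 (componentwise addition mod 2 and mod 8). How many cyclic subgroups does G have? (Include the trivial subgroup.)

8

A cyclic subgroup of order d is generated by each of its φ(d) elements of order d, so the cyclic subgroups of order d number (#elements of order d)/φ(d).
Cyclic subgroups by order — order 1: 1; order 2: 3; order 4: 2; order 8: 2.
Total: 8.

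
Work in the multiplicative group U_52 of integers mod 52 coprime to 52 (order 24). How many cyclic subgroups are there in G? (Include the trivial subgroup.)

12

Group the elements of G by the cyclic subgroup they generate; each cyclic subgroup of order d accounts for φ(d) elements.
Cyclic subgroups by order — order 1: 1; order 2: 3; order 3: 1; order 4: 2; order 6: 3; order 12: 2.
Total: 12.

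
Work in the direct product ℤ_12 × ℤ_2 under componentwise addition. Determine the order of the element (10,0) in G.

6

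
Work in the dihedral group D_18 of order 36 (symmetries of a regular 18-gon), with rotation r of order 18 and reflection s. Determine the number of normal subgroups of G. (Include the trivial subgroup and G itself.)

G has 45 subgroups. Checking conjugation-invariance by order — order 1: 1/1 normal; order 2: 1/19 normal; order 3: 1/1 normal; order 4: 0/9 normal; order 6: 1/7 normal; order 9: 1/1 normal; order 12: 0/3 normal; order 18: 3/3 normal; order 36: 1/1 normal.
Total normal subgroups: 9.

9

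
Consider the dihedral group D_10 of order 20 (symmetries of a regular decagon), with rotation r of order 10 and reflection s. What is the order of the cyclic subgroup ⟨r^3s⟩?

2

Computing powers of r^3s: the smallest k with (r^3s)^k = e is k = 2.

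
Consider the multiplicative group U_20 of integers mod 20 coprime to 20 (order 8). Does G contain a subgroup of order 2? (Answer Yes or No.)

Yes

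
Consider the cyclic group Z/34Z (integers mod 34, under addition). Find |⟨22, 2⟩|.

17

|⟨22⟩| = 17 and |⟨2⟩| = 17, so |H| is a multiple of lcm(17, 17) = 17 and divides |G| = 34.
Closing under the operation: H = {0, 2, 4, 6, 8, 10, 12, 14, 16, 18, 20, 22, 24, 26, 28, 30, 32}, so |H| = 17.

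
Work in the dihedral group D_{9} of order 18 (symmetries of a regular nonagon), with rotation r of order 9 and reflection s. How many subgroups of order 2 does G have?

|G| = 18 and 2 | 18, so subgroups of order 2 are possible by Lagrange.
The subgroups of order 2 are: {e, r^2s}; {e, r^3s}; {e, r^4s}; {e, r^5s}; … (9 in all).
So G has 9 subgroups of order 2.

9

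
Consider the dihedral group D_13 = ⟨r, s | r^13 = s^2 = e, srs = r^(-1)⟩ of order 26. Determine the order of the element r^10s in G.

2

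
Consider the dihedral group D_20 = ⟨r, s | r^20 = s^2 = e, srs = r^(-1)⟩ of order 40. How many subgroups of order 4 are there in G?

|G| = 40 and 4 | 40, so subgroups of order 4 are possible by Lagrange.
The subgroups of order 4 are: {e, r^10, s, r^10s}; {e, r^10, rs, r^11s}; {e, r^10, r^2s, r^12s}; {e, r^10, r^3s, r^13s}; … (11 in all).
So G has 11 subgroups of order 4.

11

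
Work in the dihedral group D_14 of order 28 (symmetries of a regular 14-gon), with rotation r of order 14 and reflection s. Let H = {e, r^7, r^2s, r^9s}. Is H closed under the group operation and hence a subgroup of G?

|H| = 4 divides |G| = 28, consistent with Lagrange.
H contains the identity, every element's inverse is in H, and H is closed under ·: it is a subgroup.

Yes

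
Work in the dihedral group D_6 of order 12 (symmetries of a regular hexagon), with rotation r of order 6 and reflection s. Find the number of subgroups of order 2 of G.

7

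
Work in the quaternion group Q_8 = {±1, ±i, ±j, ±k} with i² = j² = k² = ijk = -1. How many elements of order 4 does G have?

The elements of order 4 are: i, -i, j, -j, k, -k.
That's 6.

6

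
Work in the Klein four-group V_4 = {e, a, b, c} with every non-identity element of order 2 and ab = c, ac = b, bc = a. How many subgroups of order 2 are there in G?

3

|G| = 4 and 2 | 4, so subgroups of order 2 are possible by Lagrange.
The subgroups of order 2 are: {e, a}; {e, b}; {e, c}.
So G has 3 subgroups of order 2.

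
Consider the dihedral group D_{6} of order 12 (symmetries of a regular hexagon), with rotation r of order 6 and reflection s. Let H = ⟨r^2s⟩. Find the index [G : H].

|⟨r^2s⟩| = 2 and |G| = 12.
By Lagrange, [G : H] = |G|/|H| = 12/2 = 6.

6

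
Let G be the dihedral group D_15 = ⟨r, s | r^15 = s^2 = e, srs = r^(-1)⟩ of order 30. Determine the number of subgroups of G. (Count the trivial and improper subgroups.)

28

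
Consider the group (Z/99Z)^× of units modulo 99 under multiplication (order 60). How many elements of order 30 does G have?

Enumerating element orders in G gives 24 elements of order 30.

24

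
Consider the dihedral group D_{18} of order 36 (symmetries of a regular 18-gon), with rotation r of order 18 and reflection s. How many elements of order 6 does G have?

The elements of order 6 are: r^3, r^15.
That's 2.

2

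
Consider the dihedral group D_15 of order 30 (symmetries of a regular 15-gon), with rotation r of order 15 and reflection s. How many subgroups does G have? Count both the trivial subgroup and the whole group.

28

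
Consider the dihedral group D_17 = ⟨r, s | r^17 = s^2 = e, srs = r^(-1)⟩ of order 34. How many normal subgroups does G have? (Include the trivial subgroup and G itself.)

G has 20 subgroups. Checking conjugation-invariance by order — order 1: 1/1 normal; order 2: 0/17 normal; order 17: 1/1 normal; order 34: 1/1 normal.
Total normal subgroups: 3.

3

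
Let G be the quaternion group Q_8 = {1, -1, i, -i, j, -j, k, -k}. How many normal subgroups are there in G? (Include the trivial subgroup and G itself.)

6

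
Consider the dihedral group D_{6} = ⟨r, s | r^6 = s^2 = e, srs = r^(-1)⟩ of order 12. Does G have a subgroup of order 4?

4 | 12. A subgroup of order 4 is {e, r^3, r^2s, r^5s}.

Yes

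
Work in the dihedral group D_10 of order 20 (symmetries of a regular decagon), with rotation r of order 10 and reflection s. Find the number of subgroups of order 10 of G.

3

|G| = 20 and 10 | 20, so subgroups of order 10 are possible by Lagrange.
The subgroups of order 10 are: {e, r, r^2, r^3, r^4, r^5, r^6, r^7, r^8, r^9}; {e, r^2, r^4, r^6, r^8, s, r^2s, r^4s, r^6s, r^8s}; {e, r^2, r^4, r^6, r^8, rs, r^3s, r^5s, r^7s, r^9s}.
So G has 3 subgroups of order 10.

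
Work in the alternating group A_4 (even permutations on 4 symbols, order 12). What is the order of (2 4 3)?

3

Computing powers of (2 4 3): the smallest k with ((2 4 3))^k = e is k = 3.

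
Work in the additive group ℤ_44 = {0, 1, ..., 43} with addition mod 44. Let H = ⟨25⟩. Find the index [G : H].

1

|⟨25⟩| = 44 and |G| = 44.
By Lagrange, [G : H] = |G|/|H| = 44/44 = 1.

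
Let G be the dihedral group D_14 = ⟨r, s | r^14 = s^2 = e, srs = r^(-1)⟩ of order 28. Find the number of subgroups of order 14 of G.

|G| = 28 and 14 | 28, so subgroups of order 14 are possible by Lagrange.
The subgroups of order 14 are: {e, r, r^2, r^3, r^4, r^5, r^6, r^7, r^8, r^9, r^10, r^11, r^12, r^13}; {e, r^2, r^4, r^6, r^8, r^10, r^12, s, r^2s, r^4s, r^6s, r^8s, r^10s, r^12s}; {e, r^2, r^4, r^6, r^8, r^10, r^12, rs, r^3s, r^5s, r^7s, r^9s, r^11s, r^13s}.
So G has 3 subgroups of order 14.

3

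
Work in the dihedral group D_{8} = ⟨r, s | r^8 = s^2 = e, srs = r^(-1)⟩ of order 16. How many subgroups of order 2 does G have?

9

|G| = 16 and 2 | 16, so subgroups of order 2 are possible by Lagrange.
The subgroups of order 2 are: {e, r^2s}; {e, r^3s}; {e, r^4}; {e, r^4s}; … (9 in all).
So G has 9 subgroups of order 2.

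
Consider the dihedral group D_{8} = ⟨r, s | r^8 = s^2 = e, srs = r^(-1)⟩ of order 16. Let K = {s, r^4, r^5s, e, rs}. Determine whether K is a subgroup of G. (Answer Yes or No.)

No

|K| = 5 does not divide |G| = 16, so by Lagrange K is not a subgroup.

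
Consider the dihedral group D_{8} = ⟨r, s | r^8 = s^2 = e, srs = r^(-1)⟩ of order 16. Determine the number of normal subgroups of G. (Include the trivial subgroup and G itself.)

G has 19 subgroups. Checking conjugation-invariance by order — order 1: 1/1 normal; order 2: 1/9 normal; order 4: 1/5 normal; order 8: 3/3 normal; order 16: 1/1 normal.
Total normal subgroups: 7.

7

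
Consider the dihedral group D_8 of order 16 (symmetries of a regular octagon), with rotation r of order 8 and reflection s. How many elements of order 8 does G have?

The elements of order 8 are: r, r^3, r^5, r^7.
That's 4.

4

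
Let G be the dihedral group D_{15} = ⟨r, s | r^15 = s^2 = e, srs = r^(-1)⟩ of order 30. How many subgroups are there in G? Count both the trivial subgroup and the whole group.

28

|G| = 30, so by Lagrange every subgroup order divides 30. Divisors: 1, 2, 3, 5, 6, 10, 15, 30.
Subgroups by order — order 1: 1; order 2: 15; order 3: 1; order 5: 1; order 6: 5; order 10: 3; order 15: 1; order 30: 1.
Total: 1 + 15 + 1 + 1 + 5 + 3 + 1 + 1 = 28.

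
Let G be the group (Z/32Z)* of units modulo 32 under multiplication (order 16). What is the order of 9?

4

Compute successive powers of 9 mod 32: 9, 17, 25, 1; 9^4 ≡ 1 (mod 32).
So |⟨9⟩| = 4.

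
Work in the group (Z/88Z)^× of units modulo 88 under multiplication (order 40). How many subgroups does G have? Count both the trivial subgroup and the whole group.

32

|G| = 40, so by Lagrange every subgroup order divides 40. Divisors: 1, 2, 4, 5, 8, 10, 20, 40.
Subgroups by order — order 1: 1; order 2: 7; order 4: 7; order 5: 1; order 8: 1; order 10: 7; order 20: 7; order 40: 1.
Total: 1 + 7 + 7 + 1 + 1 + 7 + 7 + 1 = 32.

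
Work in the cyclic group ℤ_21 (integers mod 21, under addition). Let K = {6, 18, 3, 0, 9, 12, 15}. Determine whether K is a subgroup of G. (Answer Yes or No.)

|K| = 7 divides |G| = 21, consistent with Lagrange.
K contains the identity, every element's inverse is in K, and K is closed under +: it is a subgroup.
In fact K = ⟨18⟩.

Yes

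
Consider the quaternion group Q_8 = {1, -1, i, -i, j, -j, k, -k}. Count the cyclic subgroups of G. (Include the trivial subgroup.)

A cyclic subgroup of order d is generated by each of its φ(d) elements of order d, so the cyclic subgroups of order d number (#elements of order d)/φ(d).
Cyclic subgroups by order — order 1: 1; order 2: 1; order 4: 3.
Total: 5.

5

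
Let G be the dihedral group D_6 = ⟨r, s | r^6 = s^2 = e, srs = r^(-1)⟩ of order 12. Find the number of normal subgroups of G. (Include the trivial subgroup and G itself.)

7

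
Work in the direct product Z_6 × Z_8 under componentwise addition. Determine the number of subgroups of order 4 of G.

3

|G| = 48 and 4 | 48, so subgroups of order 4 are possible by Lagrange.
The subgroups of order 4 are: {(0,0), (0,2), (0,4), (0,6)}; {(0,0), (0,4), (3,0), (3,4)}; {(0,0), (0,4), (3,2), (3,6)}.
So G has 3 subgroups of order 4.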